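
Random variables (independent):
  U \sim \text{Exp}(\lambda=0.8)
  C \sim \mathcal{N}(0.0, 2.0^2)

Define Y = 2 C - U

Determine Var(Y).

For independent RVs: Var(aX + bY) = a²Var(X) + b²Var(Y)
Var(U) = 1.5625
Var(C) = 4
Var(Y) = (-1)²*1.5625 + 2²*4
= 1*1.5625 + 4*4 = 17.5625

17.5625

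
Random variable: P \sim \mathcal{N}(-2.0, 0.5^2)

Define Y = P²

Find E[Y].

Using E[X²] = Var(X) + (E[X])²:
E[P] = -2
Var(P) = 0.5^2 = 0.25
E[P²] = 0.25 + (-2)² = 0.25 + 4 = 4.25

4.25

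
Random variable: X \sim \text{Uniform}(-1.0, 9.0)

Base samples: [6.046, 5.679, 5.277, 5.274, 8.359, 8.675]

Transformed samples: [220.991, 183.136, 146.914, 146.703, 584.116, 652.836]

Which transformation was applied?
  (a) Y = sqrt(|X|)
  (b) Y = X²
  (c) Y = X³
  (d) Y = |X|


Checking option (c) Y = X³:
  X = 6.046 -> Y = 220.991 ✓
  X = 5.679 -> Y = 183.136 ✓
  X = 5.277 -> Y = 146.914 ✓
All samples match this transformation.

(c) X³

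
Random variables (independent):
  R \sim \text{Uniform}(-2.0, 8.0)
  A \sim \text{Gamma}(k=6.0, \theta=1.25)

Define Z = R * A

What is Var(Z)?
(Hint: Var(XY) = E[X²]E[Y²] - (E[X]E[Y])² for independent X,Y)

Var(XY) = E[X²]E[Y²] - (E[X]E[Y])²
E[R] = 3, Var(R) = 8.3333333
E[A] = 7.5, Var(A) = 9.375
E[R²] = 8.3333333 + 3² = 17.333333
E[A²] = 9.375 + 7.5² = 65.625
Var(Z) = 17.333333*65.625 - (3*7.5)²
= 1137.5 - 506.25 = 631.25

631.25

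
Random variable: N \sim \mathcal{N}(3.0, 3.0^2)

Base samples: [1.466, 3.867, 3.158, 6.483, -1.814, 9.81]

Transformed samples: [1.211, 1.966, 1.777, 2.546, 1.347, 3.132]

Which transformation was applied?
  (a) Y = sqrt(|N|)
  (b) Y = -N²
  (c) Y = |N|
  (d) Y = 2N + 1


Checking option (a) Y = sqrt(|N|):
  N = 1.466 -> Y = 1.211 ✓
  N = 3.867 -> Y = 1.966 ✓
  N = 3.158 -> Y = 1.777 ✓
All samples match this transformation.

(a) sqrt(|N|)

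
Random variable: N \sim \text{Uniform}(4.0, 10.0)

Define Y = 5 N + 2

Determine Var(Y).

For Y = aN + b: Var(Y) = a² * Var(N)
Var(N) = (10 - 4)^2/12 = 3
Var(Y) = 5² * 3 = 25 * 3 = 75

75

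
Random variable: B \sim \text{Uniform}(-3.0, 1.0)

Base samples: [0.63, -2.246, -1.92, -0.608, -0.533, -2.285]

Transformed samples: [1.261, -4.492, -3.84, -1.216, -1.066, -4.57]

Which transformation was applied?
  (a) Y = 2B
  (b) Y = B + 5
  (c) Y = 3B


Checking option (a) Y = 2B:
  B = 0.63 -> Y = 1.261 ✓
  B = -2.246 -> Y = -4.492 ✓
  B = -1.92 -> Y = -3.84 ✓
All samples match this transformation.

(a) 2B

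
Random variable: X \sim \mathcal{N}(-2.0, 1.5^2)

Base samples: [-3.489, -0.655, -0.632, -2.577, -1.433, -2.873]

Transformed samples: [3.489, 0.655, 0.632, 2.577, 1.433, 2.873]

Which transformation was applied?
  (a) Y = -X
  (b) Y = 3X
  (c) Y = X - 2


Checking option (a) Y = -X:
  X = -3.489 -> Y = 3.489 ✓
  X = -0.655 -> Y = 0.655 ✓
  X = -0.632 -> Y = 0.632 ✓
All samples match this transformation.

(a) -X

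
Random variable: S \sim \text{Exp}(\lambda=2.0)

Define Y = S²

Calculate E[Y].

E[S²] = Var(S) + (E[S])² = 0.25 + 0.25 = 0.5

0.5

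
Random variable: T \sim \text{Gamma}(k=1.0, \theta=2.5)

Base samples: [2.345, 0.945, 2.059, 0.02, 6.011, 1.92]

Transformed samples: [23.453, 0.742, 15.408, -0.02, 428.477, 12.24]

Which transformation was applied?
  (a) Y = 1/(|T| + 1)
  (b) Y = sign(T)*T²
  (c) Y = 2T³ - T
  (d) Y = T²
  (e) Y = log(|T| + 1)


Checking option (c) Y = 2T³ - T:
  T = 2.345 -> Y = 23.453 ✓
  T = 0.945 -> Y = 0.742 ✓
  T = 2.059 -> Y = 15.408 ✓
All samples match this transformation.

(c) 2T³ - T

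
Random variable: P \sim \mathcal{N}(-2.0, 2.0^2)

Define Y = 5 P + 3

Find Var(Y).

For Y = aP + b: Var(Y) = a² * Var(P)
Var(P) = 2.0^2 = 4
Var(Y) = 5² * 4 = 25 * 4 = 100

100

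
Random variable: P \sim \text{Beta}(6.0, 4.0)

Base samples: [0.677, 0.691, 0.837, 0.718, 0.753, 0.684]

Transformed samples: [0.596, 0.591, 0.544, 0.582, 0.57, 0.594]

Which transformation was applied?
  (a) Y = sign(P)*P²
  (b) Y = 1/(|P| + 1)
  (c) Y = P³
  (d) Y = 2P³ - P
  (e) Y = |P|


Checking option (b) Y = 1/(|P| + 1):
  P = 0.677 -> Y = 0.596 ✓
  P = 0.691 -> Y = 0.591 ✓
  P = 0.837 -> Y = 0.544 ✓
All samples match this transformation.

(b) 1/(|P| + 1)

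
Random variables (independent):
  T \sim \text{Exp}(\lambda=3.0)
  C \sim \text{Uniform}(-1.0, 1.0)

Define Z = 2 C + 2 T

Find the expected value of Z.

E[Z] = 2*E[T] + 2*E[C]
E[T] = 0.33333333
E[C] = 0
E[Z] = 2*0.33333333 + 2*0 = 0.66666667

0.66666667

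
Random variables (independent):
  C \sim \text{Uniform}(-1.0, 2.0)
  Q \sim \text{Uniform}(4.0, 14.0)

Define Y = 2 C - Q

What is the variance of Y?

For independent RVs: Var(aX + bY) = a²Var(X) + b²Var(Y)
Var(C) = 0.75
Var(Q) = 8.3333333
Var(Y) = 2²*0.75 + (-1)²*8.3333333
= 4*0.75 + 1*8.3333333 = 11.333333

11.333333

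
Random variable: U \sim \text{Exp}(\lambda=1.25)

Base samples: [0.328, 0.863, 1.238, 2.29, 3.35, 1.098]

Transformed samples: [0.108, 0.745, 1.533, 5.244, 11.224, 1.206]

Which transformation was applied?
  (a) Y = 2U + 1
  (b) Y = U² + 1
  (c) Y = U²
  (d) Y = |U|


Checking option (c) Y = U²:
  U = 0.328 -> Y = 0.108 ✓
  U = 0.863 -> Y = 0.745 ✓
  U = 1.238 -> Y = 1.533 ✓
All samples match this transformation.

(c) U²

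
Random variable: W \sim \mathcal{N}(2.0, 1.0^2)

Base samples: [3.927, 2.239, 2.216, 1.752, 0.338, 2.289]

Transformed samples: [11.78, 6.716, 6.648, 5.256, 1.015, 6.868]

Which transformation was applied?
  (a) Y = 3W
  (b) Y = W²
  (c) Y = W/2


Checking option (a) Y = 3W:
  W = 3.927 -> Y = 11.78 ✓
  W = 2.239 -> Y = 6.716 ✓
  W = 2.216 -> Y = 6.648 ✓
All samples match this transformation.

(a) 3W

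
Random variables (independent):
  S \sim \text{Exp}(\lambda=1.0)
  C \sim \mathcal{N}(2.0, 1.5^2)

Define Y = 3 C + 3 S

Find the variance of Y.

For independent RVs: Var(aX + bY) = a²Var(X) + b²Var(Y)
Var(S) = 1
Var(C) = 2.25
Var(Y) = 3²*1 + 3²*2.25
= 9*1 + 9*2.25 = 29.25

29.25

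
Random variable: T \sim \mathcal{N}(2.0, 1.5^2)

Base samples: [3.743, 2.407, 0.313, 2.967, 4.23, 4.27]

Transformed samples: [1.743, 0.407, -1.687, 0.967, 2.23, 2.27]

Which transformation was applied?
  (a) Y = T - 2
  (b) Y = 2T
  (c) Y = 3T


Checking option (a) Y = T - 2:
  T = 3.743 -> Y = 1.743 ✓
  T = 2.407 -> Y = 0.407 ✓
  T = 0.313 -> Y = -1.687 ✓
All samples match this transformation.

(a) T - 2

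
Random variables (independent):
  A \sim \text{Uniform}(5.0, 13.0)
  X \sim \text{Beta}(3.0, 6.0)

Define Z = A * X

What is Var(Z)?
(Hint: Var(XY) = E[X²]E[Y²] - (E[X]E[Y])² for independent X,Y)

Var(XY) = E[X²]E[Y²] - (E[X]E[Y])²
E[A] = 9, Var(A) = 5.3333333
E[X] = 0.33333333, Var(X) = 0.022222222
E[A²] = 5.3333333 + 9² = 86.333333
E[X²] = 0.022222222 + 0.33333333² = 0.13333333
Var(Z) = 86.333333*0.13333333 - (9*0.33333333)²
= 11.511111 - 9 = 2.5111111

2.5111111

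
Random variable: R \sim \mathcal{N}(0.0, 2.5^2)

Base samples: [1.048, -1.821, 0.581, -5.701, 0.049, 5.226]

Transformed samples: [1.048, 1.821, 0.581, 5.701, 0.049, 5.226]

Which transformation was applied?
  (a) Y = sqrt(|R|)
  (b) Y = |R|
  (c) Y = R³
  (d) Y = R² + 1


Checking option (b) Y = |R|:
  R = 1.048 -> Y = 1.048 ✓
  R = -1.821 -> Y = 1.821 ✓
  R = 0.581 -> Y = 0.581 ✓
All samples match this transformation.

(b) |R|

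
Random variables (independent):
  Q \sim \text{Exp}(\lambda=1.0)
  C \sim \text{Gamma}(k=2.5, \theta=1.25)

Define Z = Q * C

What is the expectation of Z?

For independent RVs: E[XY] = E[X]*E[Y]
E[Q] = 1
E[C] = 3.125
E[Z] = 1 * 3.125 = 3.125

3.125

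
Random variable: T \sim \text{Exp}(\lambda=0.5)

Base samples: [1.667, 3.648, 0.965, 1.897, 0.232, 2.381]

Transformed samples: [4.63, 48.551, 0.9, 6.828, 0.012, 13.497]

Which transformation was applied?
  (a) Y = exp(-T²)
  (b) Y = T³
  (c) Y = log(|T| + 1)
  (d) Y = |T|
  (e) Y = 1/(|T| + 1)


Checking option (b) Y = T³:
  T = 1.667 -> Y = 4.63 ✓
  T = 3.648 -> Y = 48.551 ✓
  T = 0.965 -> Y = 0.9 ✓
All samples match this transformation.

(b) T³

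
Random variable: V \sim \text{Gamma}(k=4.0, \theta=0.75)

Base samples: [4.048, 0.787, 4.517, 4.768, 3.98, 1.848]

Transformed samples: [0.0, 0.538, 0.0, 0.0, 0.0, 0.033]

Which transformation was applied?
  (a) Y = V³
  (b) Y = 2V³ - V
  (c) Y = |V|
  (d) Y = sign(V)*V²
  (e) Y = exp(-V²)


Checking option (e) Y = exp(-V²):
  V = 4.048 -> Y = 0.0 ✓
  V = 0.787 -> Y = 0.538 ✓
  V = 4.517 -> Y = 0.0 ✓
All samples match this transformation.

(e) exp(-V²)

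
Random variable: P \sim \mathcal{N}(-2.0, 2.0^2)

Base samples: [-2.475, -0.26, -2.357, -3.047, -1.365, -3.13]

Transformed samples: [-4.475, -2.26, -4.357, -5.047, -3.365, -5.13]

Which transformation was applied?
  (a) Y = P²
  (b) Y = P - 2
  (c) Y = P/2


Checking option (b) Y = P - 2:
  P = -2.475 -> Y = -4.475 ✓
  P = -0.26 -> Y = -2.26 ✓
  P = -2.357 -> Y = -4.357 ✓
All samples match this transformation.

(b) P - 2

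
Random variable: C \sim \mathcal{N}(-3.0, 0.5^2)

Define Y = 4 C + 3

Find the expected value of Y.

For Y = 4C + 3:
E[Y] = 4 * E[C] + 3
E[C] = -3.0 = -3
E[Y] = 4 * (-3) + 3 = -9

-9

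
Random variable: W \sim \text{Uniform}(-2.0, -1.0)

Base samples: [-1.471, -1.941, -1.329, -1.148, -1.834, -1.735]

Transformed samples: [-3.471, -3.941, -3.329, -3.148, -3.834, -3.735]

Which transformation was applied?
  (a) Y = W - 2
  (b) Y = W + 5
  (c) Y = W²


Checking option (a) Y = W - 2:
  W = -1.471 -> Y = -3.471 ✓
  W = -1.941 -> Y = -3.941 ✓
  W = -1.329 -> Y = -3.329 ✓
All samples match this transformation.

(a) W - 2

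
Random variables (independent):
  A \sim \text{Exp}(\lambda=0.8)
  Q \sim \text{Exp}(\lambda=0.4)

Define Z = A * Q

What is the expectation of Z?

For independent RVs: E[XY] = E[X]*E[Y]
E[A] = 1.25
E[Q] = 2.5
E[Z] = 1.25 * 2.5 = 3.125

3.125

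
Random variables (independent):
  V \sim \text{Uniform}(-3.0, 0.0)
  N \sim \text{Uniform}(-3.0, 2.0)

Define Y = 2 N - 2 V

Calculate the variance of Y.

For independent RVs: Var(aX + bY) = a²Var(X) + b²Var(Y)
Var(V) = 0.75
Var(N) = 2.0833333
Var(Y) = (-2)²*0.75 + 2²*2.0833333
= 4*0.75 + 4*2.0833333 = 11.333333

11.333333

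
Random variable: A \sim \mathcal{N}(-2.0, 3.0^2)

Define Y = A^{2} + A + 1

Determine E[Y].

E[Y] = 1*E[A²] + 1*E[A] + 1
E[A] = -2
E[A²] = Var(A) + (E[A])² = 9 + 4 = 13
E[Y] = 1*13 + 1*(-2) + 1 = 12

12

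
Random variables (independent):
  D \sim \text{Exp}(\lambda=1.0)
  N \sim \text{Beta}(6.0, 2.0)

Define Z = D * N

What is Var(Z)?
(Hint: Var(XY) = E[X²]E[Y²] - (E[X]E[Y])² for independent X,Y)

Var(XY) = E[X²]E[Y²] - (E[X]E[Y])²
E[D] = 1, Var(D) = 1
E[N] = 0.75, Var(N) = 0.020833333
E[D²] = 1 + 1² = 2
E[N²] = 0.020833333 + 0.75² = 0.58333333
Var(Z) = 2*0.58333333 - (1*0.75)²
= 1.1666667 - 0.5625 = 0.60416667

0.60416667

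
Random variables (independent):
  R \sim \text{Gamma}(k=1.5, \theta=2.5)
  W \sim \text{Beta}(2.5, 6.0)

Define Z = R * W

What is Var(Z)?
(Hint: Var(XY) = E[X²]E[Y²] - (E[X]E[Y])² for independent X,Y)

Var(XY) = E[X²]E[Y²] - (E[X]E[Y])²
E[R] = 3.75, Var(R) = 9.375
E[W] = 0.29411765, Var(W) = 0.021853943
E[R²] = 9.375 + 3.75² = 23.4375
E[W²] = 0.021853943 + 0.29411765² = 0.10835913
Var(Z) = 23.4375*0.10835913 - (3.75*0.29411765)²
= 2.5396672 - 1.2164792 = 1.3231879

1.3231879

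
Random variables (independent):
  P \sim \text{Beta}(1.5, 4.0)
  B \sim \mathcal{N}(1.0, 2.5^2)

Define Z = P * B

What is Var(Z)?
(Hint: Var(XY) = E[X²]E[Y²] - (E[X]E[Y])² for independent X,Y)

Var(XY) = E[X²]E[Y²] - (E[X]E[Y])²
E[P] = 0.27272727, Var(P) = 0.03051494
E[B] = 1, Var(B) = 6.25
E[P²] = 0.03051494 + 0.27272727² = 0.1048951
E[B²] = 6.25 + 1² = 7.25
Var(Z) = 0.1048951*7.25 - (0.27272727*1)²
= 0.76048951 - 0.074380165 = 0.68610935

0.68610935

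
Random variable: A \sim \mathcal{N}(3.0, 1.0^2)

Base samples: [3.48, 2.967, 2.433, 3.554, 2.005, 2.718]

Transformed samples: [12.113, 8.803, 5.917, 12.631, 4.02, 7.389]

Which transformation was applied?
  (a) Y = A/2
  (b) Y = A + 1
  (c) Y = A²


Checking option (c) Y = A²:
  A = 3.48 -> Y = 12.113 ✓
  A = 2.967 -> Y = 8.803 ✓
  A = 2.433 -> Y = 5.917 ✓
All samples match this transformation.

(c) A²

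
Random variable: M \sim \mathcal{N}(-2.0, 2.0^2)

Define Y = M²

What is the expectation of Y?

E[M²] = Var(M) + (E[M])² = 4 + 4 = 8

8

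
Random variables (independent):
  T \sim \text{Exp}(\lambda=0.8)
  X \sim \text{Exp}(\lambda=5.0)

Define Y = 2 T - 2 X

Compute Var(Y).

For independent RVs: Var(aX + bY) = a²Var(X) + b²Var(Y)
Var(T) = 1.5625
Var(X) = 0.04
Var(Y) = 2²*1.5625 + (-2)²*0.04
= 4*1.5625 + 4*0.04 = 6.41

6.41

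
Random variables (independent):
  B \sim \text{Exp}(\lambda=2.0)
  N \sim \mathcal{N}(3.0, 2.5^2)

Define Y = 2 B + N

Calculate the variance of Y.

For independent RVs: Var(aX + bY) = a²Var(X) + b²Var(Y)
Var(B) = 0.25
Var(N) = 6.25
Var(Y) = 2²*0.25 + 1²*6.25
= 4*0.25 + 1*6.25 = 7.25

7.25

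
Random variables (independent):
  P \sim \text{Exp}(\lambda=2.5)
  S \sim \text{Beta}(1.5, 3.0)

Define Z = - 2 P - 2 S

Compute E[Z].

E[Z] = -2*E[P] - 2*E[S]
E[P] = 0.4
E[S] = 0.33333333
E[Z] = -2*0.4 - 2*0.33333333 = -1.4666667

-1.4666667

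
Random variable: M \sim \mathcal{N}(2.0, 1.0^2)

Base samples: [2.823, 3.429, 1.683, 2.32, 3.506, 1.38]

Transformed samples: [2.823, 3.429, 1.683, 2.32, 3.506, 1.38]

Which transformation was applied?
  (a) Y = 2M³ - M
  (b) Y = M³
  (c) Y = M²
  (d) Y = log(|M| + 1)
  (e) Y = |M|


Checking option (e) Y = |M|:
  M = 2.823 -> Y = 2.823 ✓
  M = 3.429 -> Y = 3.429 ✓
  M = 1.683 -> Y = 1.683 ✓
All samples match this transformation.

(e) |M|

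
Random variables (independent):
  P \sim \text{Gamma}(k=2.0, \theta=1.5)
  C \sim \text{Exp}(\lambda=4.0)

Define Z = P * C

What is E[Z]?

For independent RVs: E[XY] = E[X]*E[Y]
E[P] = 3
E[C] = 0.25
E[Z] = 3 * 0.25 = 0.75

0.75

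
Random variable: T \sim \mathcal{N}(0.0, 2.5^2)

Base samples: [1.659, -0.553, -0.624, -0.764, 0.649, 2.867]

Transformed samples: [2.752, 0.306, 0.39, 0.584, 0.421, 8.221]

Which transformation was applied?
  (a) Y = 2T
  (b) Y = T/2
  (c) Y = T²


Checking option (c) Y = T²:
  T = 1.659 -> Y = 2.752 ✓
  T = -0.553 -> Y = 0.306 ✓
  T = -0.624 -> Y = 0.39 ✓
All samples match this transformation.

(c) T²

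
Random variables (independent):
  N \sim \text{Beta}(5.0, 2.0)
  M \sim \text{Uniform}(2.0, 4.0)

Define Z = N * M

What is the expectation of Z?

For independent RVs: E[XY] = E[X]*E[Y]
E[N] = 0.71428571
E[M] = 3
E[Z] = 0.71428571 * 3 = 2.1428571

2.1428571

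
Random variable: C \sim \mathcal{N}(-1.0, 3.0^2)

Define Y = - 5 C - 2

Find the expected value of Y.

For Y = -5C - 2:
E[Y] = -5 * E[C] - 2
E[C] = -1.0 = -1
E[Y] = -5 * (-1) - 2 = 3

3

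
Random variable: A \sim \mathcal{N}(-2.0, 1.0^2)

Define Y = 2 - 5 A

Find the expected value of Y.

For Y = -5A + 2:
E[Y] = -5 * E[A] + 2
E[A] = -2.0 = -2
E[Y] = -5 * (-2) + 2 = 12

12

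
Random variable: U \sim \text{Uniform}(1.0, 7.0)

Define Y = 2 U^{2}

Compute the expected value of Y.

E[Y] = 2*E[U²]
E[U] = 4
E[U²] = Var(U) + (E[U])² = 3 + 16 = 19
E[Y] = 2*19 = 38

38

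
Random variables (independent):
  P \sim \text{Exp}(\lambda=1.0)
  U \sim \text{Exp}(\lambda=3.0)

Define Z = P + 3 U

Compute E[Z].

E[Z] = 1*E[P] + 3*E[U]
E[P] = 1
E[U] = 0.33333333
E[Z] = 1*1 + 3*0.33333333 = 2

2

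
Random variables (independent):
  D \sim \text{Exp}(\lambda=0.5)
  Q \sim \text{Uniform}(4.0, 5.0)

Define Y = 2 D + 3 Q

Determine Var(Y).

For independent RVs: Var(aX + bY) = a²Var(X) + b²Var(Y)
Var(D) = 4
Var(Q) = 0.083333333
Var(Y) = 2²*4 + 3²*0.083333333
= 4*4 + 9*0.083333333 = 16.75

16.75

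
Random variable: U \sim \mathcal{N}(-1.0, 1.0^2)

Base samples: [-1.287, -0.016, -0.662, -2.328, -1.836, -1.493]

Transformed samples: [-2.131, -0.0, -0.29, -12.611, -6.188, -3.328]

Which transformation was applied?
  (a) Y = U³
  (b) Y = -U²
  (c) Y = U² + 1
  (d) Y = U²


Checking option (a) Y = U³:
  U = -1.287 -> Y = -2.131 ✓
  U = -0.016 -> Y = -0.0 ✓
  U = -0.662 -> Y = -0.29 ✓
All samples match this transformation.

(a) U³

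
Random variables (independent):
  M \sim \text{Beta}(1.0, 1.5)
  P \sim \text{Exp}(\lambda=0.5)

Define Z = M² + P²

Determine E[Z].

E[Z] = E[M²] + E[P²]
E[M²] = Var(M) + E[M]² = 0.068571429 + 0.16 = 0.22857143
E[P²] = Var(P) + E[P]² = 4 + 4 = 8
E[Z] = 0.22857143 + 8 = 8.2285714

8.2285714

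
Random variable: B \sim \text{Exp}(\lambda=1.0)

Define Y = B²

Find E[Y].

Using E[X²] = Var(X) + (E[X])²:
E[B] = 1
Var(B) = 1/1.0^2 = 1
E[B²] = 1 + 1² = 1 + 1 = 2

2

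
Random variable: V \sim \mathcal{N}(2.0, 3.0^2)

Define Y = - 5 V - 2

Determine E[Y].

For Y = -5V - 2:
E[Y] = -5 * E[V] - 2
E[V] = 2.0 = 2
E[Y] = -5 * 2 - 2 = -12

-12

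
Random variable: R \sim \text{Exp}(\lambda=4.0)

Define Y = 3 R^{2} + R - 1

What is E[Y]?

E[Y] = 3*E[R²] + 1*E[R] - 1
E[R] = 0.25
E[R²] = Var(R) + (E[R])² = 0.0625 + 0.0625 = 0.125
E[Y] = 3*0.125 + 1*0.25 - 1 = -0.375

-0.375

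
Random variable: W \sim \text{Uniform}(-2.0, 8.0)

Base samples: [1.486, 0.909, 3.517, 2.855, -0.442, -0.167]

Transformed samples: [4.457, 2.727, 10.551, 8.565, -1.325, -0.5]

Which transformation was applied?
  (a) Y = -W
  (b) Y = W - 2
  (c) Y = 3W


Checking option (c) Y = 3W:
  W = 1.486 -> Y = 4.457 ✓
  W = 0.909 -> Y = 2.727 ✓
  W = 3.517 -> Y = 10.551 ✓
All samples match this transformation.

(c) 3W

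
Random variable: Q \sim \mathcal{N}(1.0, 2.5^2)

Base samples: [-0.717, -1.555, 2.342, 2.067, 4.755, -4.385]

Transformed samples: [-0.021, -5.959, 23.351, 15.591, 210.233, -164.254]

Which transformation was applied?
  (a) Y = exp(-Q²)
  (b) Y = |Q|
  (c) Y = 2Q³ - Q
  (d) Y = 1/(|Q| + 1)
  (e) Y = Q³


Checking option (c) Y = 2Q³ - Q:
  Q = -0.717 -> Y = -0.021 ✓
  Q = -1.555 -> Y = -5.959 ✓
  Q = 2.342 -> Y = 23.351 ✓
All samples match this transformation.

(c) 2Q³ - Q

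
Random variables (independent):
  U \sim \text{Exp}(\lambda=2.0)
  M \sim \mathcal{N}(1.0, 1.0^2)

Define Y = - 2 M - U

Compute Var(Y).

For independent RVs: Var(aX + bY) = a²Var(X) + b²Var(Y)
Var(U) = 0.25
Var(M) = 1
Var(Y) = (-1)²*0.25 + (-2)²*1
= 1*0.25 + 4*1 = 4.25

4.25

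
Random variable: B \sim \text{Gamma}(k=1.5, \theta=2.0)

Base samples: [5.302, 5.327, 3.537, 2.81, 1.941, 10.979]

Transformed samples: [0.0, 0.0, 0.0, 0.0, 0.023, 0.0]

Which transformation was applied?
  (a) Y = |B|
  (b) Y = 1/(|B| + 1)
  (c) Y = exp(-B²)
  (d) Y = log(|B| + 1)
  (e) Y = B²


Checking option (c) Y = exp(-B²):
  B = 5.302 -> Y = 0.0 ✓
  B = 5.327 -> Y = 0.0 ✓
  B = 3.537 -> Y = 0.0 ✓
All samples match this transformation.

(c) exp(-B²)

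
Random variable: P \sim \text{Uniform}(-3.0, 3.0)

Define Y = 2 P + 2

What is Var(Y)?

For Y = aP + b: Var(Y) = a² * Var(P)
Var(P) = (3 + 3)^2/12 = 3
Var(Y) = 2² * 3 = 4 * 3 = 12

12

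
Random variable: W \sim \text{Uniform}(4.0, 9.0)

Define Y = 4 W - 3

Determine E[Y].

For Y = 4W - 3:
E[Y] = 4 * E[W] - 3
E[W] = (4 + 9)/2 = 6.5
E[Y] = 4 * 6.5 - 3 = 23

23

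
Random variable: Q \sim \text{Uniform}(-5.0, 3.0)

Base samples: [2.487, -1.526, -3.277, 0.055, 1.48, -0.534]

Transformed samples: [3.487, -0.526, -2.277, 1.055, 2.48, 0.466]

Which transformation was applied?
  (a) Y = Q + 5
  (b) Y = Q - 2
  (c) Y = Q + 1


Checking option (c) Y = Q + 1:
  Q = 2.487 -> Y = 3.487 ✓
  Q = -1.526 -> Y = -0.526 ✓
  Q = -3.277 -> Y = -2.277 ✓
All samples match this transformation.

(c) Q + 1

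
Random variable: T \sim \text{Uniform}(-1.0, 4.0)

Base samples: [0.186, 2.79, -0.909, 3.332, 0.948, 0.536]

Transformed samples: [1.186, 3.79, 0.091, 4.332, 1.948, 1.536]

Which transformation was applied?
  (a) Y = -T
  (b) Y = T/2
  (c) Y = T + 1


Checking option (c) Y = T + 1:
  T = 0.186 -> Y = 1.186 ✓
  T = 2.79 -> Y = 3.79 ✓
  T = -0.909 -> Y = 0.091 ✓
All samples match this transformation.

(c) T + 1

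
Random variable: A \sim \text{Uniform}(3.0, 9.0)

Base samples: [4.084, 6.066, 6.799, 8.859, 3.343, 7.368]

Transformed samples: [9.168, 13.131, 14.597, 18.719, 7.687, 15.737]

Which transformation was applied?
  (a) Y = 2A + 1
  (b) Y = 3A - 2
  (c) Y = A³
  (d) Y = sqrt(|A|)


Checking option (a) Y = 2A + 1:
  A = 4.084 -> Y = 9.168 ✓
  A = 6.066 -> Y = 13.131 ✓
  A = 6.799 -> Y = 14.597 ✓
All samples match this transformation.

(a) 2A + 1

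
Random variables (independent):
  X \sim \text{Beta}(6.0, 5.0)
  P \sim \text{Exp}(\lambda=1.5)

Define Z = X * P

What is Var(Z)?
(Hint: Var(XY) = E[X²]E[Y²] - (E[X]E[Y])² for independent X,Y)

Var(XY) = E[X²]E[Y²] - (E[X]E[Y])²
E[X] = 0.54545455, Var(X) = 0.020661157
E[P] = 0.66666667, Var(P) = 0.44444444
E[X²] = 0.020661157 + 0.54545455² = 0.31818182
E[P²] = 0.44444444 + 0.66666667² = 0.88888889
Var(Z) = 0.31818182*0.88888889 - (0.54545455*0.66666667)²
= 0.28282828 - 0.1322314 = 0.15059688

0.15059688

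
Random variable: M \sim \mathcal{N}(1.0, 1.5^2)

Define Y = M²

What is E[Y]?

Using E[X²] = Var(X) + (E[X])²:
E[M] = 1
Var(M) = 1.5^2 = 2.25
E[M²] = 2.25 + 1² = 2.25 + 1 = 3.25

3.25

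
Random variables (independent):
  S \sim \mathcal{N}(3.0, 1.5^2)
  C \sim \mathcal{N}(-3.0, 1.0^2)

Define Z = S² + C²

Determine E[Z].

E[Z] = E[S²] + E[C²]
E[S²] = Var(S) + E[S]² = 2.25 + 9 = 11.25
E[C²] = Var(C) + E[C]² = 1 + 9 = 10
E[Z] = 11.25 + 10 = 21.25

21.25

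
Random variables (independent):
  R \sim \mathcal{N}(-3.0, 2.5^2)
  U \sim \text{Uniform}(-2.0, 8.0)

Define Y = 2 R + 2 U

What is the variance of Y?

For independent RVs: Var(aX + bY) = a²Var(X) + b²Var(Y)
Var(R) = 6.25
Var(U) = 8.3333333
Var(Y) = 2²*6.25 + 2²*8.3333333
= 4*6.25 + 4*8.3333333 = 58.333333

58.333333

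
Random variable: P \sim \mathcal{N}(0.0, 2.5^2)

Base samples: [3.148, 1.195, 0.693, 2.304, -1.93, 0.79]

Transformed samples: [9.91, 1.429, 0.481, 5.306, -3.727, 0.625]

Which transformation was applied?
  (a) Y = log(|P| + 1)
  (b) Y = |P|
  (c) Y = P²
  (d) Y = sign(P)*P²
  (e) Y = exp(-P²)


Checking option (d) Y = sign(P)*P²:
  P = 3.148 -> Y = 9.91 ✓
  P = 1.195 -> Y = 1.429 ✓
  P = 0.693 -> Y = 0.481 ✓
All samples match this transformation.

(d) sign(P)*P²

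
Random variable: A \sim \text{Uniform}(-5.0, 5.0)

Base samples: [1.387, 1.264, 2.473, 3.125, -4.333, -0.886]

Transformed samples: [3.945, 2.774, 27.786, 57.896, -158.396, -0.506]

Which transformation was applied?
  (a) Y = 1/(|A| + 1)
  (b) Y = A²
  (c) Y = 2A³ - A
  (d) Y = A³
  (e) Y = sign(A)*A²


Checking option (c) Y = 2A³ - A:
  A = 1.387 -> Y = 3.945 ✓
  A = 1.264 -> Y = 2.774 ✓
  A = 2.473 -> Y = 27.786 ✓
All samples match this transformation.

(c) 2A³ - A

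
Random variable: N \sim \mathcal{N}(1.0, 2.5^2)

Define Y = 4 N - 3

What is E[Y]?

For Y = 4N - 3:
E[Y] = 4 * E[N] - 3
E[N] = 1.0 = 1
E[Y] = 4 * 1 - 3 = 1

1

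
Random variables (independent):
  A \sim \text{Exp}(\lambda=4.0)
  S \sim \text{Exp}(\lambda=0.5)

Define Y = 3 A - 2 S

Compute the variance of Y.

For independent RVs: Var(aX + bY) = a²Var(X) + b²Var(Y)
Var(A) = 0.0625
Var(S) = 4
Var(Y) = 3²*0.0625 + (-2)²*4
= 9*0.0625 + 4*4 = 16.5625

16.5625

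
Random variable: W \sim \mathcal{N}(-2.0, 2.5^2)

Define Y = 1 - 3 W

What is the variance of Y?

For Y = aW + b: Var(Y) = a² * Var(W)
Var(W) = 2.5^2 = 6.25
Var(Y) = (-3)² * 6.25 = 9 * 6.25 = 56.25

56.25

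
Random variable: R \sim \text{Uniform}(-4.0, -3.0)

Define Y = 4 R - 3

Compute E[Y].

For Y = 4R - 3:
E[Y] = 4 * E[R] - 3
E[R] = (-4 - 3)/2 = -3.5
E[Y] = 4 * (-3.5) - 3 = -17

-17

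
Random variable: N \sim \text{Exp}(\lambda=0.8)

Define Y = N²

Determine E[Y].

E[N²] = Var(N) + (E[N])² = 1.5625 + 1.5625 = 3.125

3.125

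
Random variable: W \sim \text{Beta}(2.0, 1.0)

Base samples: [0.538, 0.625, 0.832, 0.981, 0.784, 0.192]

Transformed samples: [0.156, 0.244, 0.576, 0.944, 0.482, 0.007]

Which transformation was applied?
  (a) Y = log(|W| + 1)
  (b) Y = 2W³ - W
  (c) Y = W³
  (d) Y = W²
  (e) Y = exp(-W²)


Checking option (c) Y = W³:
  W = 0.538 -> Y = 0.156 ✓
  W = 0.625 -> Y = 0.244 ✓
  W = 0.832 -> Y = 0.576 ✓
All samples match this transformation.

(c) W³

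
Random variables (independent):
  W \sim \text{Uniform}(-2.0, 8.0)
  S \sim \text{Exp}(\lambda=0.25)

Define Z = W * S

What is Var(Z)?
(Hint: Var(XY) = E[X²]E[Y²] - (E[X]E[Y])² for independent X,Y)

Var(XY) = E[X²]E[Y²] - (E[X]E[Y])²
E[W] = 3, Var(W) = 8.3333333
E[S] = 4, Var(S) = 16
E[W²] = 8.3333333 + 3² = 17.333333
E[S²] = 16 + 4² = 32
Var(Z) = 17.333333*32 - (3*4)²
= 554.66667 - 144 = 410.66667

410.66667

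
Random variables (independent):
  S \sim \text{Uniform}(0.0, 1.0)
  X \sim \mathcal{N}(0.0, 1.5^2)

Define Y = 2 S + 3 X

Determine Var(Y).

For independent RVs: Var(aX + bY) = a²Var(X) + b²Var(Y)
Var(S) = 0.083333333
Var(X) = 2.25
Var(Y) = 2²*0.083333333 + 3²*2.25
= 4*0.083333333 + 9*2.25 = 20.583333

20.583333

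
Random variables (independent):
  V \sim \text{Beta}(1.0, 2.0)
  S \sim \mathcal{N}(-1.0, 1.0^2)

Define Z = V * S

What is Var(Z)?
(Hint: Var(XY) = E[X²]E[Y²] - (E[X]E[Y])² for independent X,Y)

Var(XY) = E[X²]E[Y²] - (E[X]E[Y])²
E[V] = 0.33333333, Var(V) = 0.055555556
E[S] = -1, Var(S) = 1
E[V²] = 0.055555556 + 0.33333333² = 0.16666667
E[S²] = 1 + (-1)² = 2
Var(Z) = 0.16666667*2 - (0.33333333*(-1))²
= 0.33333333 - 0.11111111 = 0.22222222

0.22222222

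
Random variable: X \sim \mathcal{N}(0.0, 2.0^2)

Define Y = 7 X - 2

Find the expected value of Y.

For Y = 7X - 2:
E[Y] = 7 * E[X] - 2
E[X] = 0.0 = 0
E[Y] = 7 * 0 - 2 = -2

-2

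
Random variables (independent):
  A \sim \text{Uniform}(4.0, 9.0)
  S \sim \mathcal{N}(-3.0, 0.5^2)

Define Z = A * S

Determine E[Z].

For independent RVs: E[XY] = E[X]*E[Y]
E[A] = 6.5
E[S] = -3
E[Z] = 6.5 * (-3) = -19.5

-19.5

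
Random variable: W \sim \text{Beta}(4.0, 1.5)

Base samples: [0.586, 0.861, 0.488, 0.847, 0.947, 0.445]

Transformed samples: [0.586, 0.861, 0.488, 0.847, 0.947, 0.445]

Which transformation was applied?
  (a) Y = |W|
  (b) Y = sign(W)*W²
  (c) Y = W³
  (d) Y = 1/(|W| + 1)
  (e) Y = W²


Checking option (a) Y = |W|:
  W = 0.586 -> Y = 0.586 ✓
  W = 0.861 -> Y = 0.861 ✓
  W = 0.488 -> Y = 0.488 ✓
All samples match this transformation.

(a) |W|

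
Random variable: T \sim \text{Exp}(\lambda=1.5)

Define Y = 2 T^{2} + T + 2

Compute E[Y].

E[Y] = 2*E[T²] + 1*E[T] + 2
E[T] = 0.66666667
E[T²] = Var(T) + (E[T])² = 0.44444444 + 0.44444444 = 0.88888889
E[Y] = 2*0.88888889 + 1*0.66666667 + 2 = 4.4444444

4.4444444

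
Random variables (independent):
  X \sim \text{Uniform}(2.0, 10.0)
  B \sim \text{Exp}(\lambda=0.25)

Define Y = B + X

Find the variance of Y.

For independent RVs: Var(aX + bY) = a²Var(X) + b²Var(Y)
Var(X) = 5.3333333
Var(B) = 16
Var(Y) = 1²*5.3333333 + 1²*16
= 1*5.3333333 + 1*16 = 21.333333

21.333333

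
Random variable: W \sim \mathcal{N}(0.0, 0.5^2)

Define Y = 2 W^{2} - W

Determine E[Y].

E[Y] = 2*E[W²] - 1*E[W]
E[W] = 0
E[W²] = Var(W) + (E[W])² = 0.25 + 0 = 0.25
E[Y] = 2*0.25 - 1*0 = 0.5

0.5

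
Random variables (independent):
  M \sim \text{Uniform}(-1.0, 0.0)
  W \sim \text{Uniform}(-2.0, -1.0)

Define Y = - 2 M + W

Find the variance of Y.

For independent RVs: Var(aX + bY) = a²Var(X) + b²Var(Y)
Var(M) = 0.083333333
Var(W) = 0.083333333
Var(Y) = (-2)²*0.083333333 + 1²*0.083333333
= 4*0.083333333 + 1*0.083333333 = 0.41666667

0.41666667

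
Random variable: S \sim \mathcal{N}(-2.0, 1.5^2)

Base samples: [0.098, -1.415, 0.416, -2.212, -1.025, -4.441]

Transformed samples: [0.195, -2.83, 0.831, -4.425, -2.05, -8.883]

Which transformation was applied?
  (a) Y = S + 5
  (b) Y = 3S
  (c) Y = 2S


Checking option (c) Y = 2S:
  S = 0.098 -> Y = 0.195 ✓
  S = -1.415 -> Y = -2.83 ✓
  S = 0.416 -> Y = 0.831 ✓
All samples match this transformation.

(c) 2S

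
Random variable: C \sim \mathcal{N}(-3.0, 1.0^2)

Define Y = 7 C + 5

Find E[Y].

For Y = 7C + 5:
E[Y] = 7 * E[C] + 5
E[C] = -3.0 = -3
E[Y] = 7 * (-3) + 5 = -16

-16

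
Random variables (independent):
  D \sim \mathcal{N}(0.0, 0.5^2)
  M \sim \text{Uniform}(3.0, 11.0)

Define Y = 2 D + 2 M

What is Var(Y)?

For independent RVs: Var(aX + bY) = a²Var(X) + b²Var(Y)
Var(D) = 0.25
Var(M) = 5.3333333
Var(Y) = 2²*0.25 + 2²*5.3333333
= 4*0.25 + 4*5.3333333 = 22.333333

22.333333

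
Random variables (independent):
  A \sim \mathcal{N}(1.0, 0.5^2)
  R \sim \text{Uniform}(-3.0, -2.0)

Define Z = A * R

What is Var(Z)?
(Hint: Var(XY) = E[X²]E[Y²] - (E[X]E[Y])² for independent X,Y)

Var(XY) = E[X²]E[Y²] - (E[X]E[Y])²
E[A] = 1, Var(A) = 0.25
E[R] = -2.5, Var(R) = 0.083333333
E[A²] = 0.25 + 1² = 1.25
E[R²] = 0.083333333 + (-2.5)² = 6.3333333
Var(Z) = 1.25*6.3333333 - (1*(-2.5))²
= 7.9166667 - 6.25 = 1.6666667

1.6666667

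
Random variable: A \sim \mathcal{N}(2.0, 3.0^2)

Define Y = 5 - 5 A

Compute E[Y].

For Y = -5A + 5:
E[Y] = -5 * E[A] + 5
E[A] = 2.0 = 2
E[Y] = -5 * 2 + 5 = -5

-5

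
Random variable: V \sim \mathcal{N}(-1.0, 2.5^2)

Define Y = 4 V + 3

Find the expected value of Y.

For Y = 4V + 3:
E[Y] = 4 * E[V] + 3
E[V] = -1.0 = -1
E[Y] = 4 * (-1) + 3 = -1

-1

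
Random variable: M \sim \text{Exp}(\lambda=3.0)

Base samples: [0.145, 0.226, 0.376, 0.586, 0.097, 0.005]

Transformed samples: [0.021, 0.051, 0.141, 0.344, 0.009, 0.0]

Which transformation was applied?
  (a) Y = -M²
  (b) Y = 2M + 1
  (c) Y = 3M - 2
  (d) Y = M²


Checking option (d) Y = M²:
  M = 0.145 -> Y = 0.021 ✓
  M = 0.226 -> Y = 0.051 ✓
  M = 0.376 -> Y = 0.141 ✓
All samples match this transformation.

(d) M²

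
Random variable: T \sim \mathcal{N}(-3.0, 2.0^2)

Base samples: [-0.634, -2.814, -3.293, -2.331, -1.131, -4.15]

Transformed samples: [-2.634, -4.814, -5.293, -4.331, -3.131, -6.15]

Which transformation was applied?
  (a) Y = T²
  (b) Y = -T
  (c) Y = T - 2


Checking option (c) Y = T - 2:
  T = -0.634 -> Y = -2.634 ✓
  T = -2.814 -> Y = -4.814 ✓
  T = -3.293 -> Y = -5.293 ✓
All samples match this transformation.

(c) T - 2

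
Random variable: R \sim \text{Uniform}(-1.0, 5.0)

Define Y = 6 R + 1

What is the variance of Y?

For Y = aR + b: Var(Y) = a² * Var(R)
Var(R) = (5 + 1)^2/12 = 3
Var(Y) = 6² * 3 = 36 * 3 = 108

108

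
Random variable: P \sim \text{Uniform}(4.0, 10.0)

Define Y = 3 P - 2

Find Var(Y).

For Y = aP + b: Var(Y) = a² * Var(P)
Var(P) = (10 - 4)^2/12 = 3
Var(Y) = 3² * 3 = 9 * 3 = 27

27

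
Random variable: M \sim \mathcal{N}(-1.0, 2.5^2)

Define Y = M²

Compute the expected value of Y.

E[M²] = Var(M) + (E[M])² = 6.25 + 1 = 7.25

7.25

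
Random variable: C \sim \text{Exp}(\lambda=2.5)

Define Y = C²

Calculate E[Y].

E[C²] = Var(C) + (E[C])² = 0.16 + 0.16 = 0.32

0.32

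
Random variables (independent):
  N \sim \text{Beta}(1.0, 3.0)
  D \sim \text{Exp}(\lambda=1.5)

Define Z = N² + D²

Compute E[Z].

E[Z] = E[N²] + E[D²]
E[N²] = Var(N) + E[N]² = 0.0375 + 0.0625 = 0.1
E[D²] = Var(D) + E[D]² = 0.44444444 + 0.44444444 = 0.88888889
E[Z] = 0.1 + 0.88888889 = 0.98888889

0.98888889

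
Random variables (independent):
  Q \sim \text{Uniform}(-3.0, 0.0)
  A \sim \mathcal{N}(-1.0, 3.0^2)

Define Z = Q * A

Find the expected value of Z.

For independent RVs: E[XY] = E[X]*E[Y]
E[Q] = -1.5
E[A] = -1
E[Z] = -1.5 * (-1) = 1.5

1.5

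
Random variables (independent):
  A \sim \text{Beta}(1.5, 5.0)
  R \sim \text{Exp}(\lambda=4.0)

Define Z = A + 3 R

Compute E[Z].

E[Z] = 1*E[A] + 3*E[R]
E[A] = 0.23076923
E[R] = 0.25
E[Z] = 1*0.23076923 + 3*0.25 = 0.98076923

0.98076923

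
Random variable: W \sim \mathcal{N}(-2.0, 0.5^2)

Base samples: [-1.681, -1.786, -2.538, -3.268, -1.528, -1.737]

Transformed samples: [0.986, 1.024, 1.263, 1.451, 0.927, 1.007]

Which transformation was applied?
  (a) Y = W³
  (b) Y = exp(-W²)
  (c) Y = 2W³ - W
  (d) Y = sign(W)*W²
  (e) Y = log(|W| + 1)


Checking option (e) Y = log(|W| + 1):
  W = -1.681 -> Y = 0.986 ✓
  W = -1.786 -> Y = 1.024 ✓
  W = -2.538 -> Y = 1.263 ✓
All samples match this transformation.

(e) log(|W| + 1)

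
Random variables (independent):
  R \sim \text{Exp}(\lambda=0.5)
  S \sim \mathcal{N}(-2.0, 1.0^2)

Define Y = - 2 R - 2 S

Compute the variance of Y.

For independent RVs: Var(aX + bY) = a²Var(X) + b²Var(Y)
Var(R) = 4
Var(S) = 1
Var(Y) = (-2)²*4 + (-2)²*1
= 4*4 + 4*1 = 20

20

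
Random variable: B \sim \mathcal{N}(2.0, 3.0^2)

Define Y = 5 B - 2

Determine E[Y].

For Y = 5B - 2:
E[Y] = 5 * E[B] - 2
E[B] = 2.0 = 2
E[Y] = 5 * 2 - 2 = 8

8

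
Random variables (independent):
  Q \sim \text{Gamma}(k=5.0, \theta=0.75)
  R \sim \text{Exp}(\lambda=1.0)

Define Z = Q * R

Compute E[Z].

For independent RVs: E[XY] = E[X]*E[Y]
E[Q] = 3.75
E[R] = 1
E[Z] = 3.75 * 1 = 3.75

3.75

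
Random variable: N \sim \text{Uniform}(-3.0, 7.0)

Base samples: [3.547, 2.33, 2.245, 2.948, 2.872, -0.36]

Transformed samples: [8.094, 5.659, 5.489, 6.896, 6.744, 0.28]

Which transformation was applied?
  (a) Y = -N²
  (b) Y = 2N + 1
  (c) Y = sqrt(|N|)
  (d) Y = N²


Checking option (b) Y = 2N + 1:
  N = 3.547 -> Y = 8.094 ✓
  N = 2.33 -> Y = 5.659 ✓
  N = 2.245 -> Y = 5.489 ✓
All samples match this transformation.

(b) 2N + 1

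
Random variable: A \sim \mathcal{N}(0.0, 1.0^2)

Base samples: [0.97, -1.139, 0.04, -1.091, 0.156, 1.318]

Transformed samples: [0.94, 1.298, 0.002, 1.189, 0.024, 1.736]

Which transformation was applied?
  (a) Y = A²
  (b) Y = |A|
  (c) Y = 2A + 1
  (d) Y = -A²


Checking option (a) Y = A²:
  A = 0.97 -> Y = 0.94 ✓
  A = -1.139 -> Y = 1.298 ✓
  A = 0.04 -> Y = 0.002 ✓
All samples match this transformation.

(a) A²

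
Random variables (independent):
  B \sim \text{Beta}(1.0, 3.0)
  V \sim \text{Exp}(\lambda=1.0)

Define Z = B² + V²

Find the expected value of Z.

E[Z] = E[B²] + E[V²]
E[B²] = Var(B) + E[B]² = 0.0375 + 0.0625 = 0.1
E[V²] = Var(V) + E[V]² = 1 + 1 = 2
E[Z] = 0.1 + 2 = 2.1

2.1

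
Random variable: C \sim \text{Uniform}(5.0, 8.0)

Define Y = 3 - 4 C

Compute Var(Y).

For Y = aC + b: Var(Y) = a² * Var(C)
Var(C) = (8 - 5)^2/12 = 0.75
Var(Y) = (-4)² * 0.75 = 16 * 0.75 = 12

12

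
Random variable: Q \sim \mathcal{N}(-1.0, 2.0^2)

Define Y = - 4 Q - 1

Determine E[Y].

For Y = -4Q - 1:
E[Y] = -4 * E[Q] - 1
E[Q] = -1.0 = -1
E[Y] = -4 * (-1) - 1 = 3

3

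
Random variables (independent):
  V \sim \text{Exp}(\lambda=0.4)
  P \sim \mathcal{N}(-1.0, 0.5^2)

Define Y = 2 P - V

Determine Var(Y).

For independent RVs: Var(aX + bY) = a²Var(X) + b²Var(Y)
Var(V) = 6.25
Var(P) = 0.25
Var(Y) = (-1)²*6.25 + 2²*0.25
= 1*6.25 + 4*0.25 = 7.25

7.25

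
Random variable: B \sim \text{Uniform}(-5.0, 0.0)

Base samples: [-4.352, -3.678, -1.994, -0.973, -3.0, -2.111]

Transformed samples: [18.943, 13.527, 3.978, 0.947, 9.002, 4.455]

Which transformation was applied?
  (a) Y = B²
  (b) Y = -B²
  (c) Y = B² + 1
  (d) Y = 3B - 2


Checking option (a) Y = B²:
  B = -4.352 -> Y = 18.943 ✓
  B = -3.678 -> Y = 13.527 ✓
  B = -1.994 -> Y = 3.978 ✓
All samples match this transformation.

(a) B²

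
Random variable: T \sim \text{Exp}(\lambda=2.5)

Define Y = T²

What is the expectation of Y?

E[T²] = Var(T) + (E[T])² = 0.16 + 0.16 = 0.32

0.32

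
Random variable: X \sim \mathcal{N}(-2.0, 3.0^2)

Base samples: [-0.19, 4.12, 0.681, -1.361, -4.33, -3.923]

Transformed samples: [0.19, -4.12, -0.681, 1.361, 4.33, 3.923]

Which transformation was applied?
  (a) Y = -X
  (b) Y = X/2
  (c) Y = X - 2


Checking option (a) Y = -X:
  X = -0.19 -> Y = 0.19 ✓
  X = 4.12 -> Y = -4.12 ✓
  X = 0.681 -> Y = -0.681 ✓
All samples match this transformation.

(a) -X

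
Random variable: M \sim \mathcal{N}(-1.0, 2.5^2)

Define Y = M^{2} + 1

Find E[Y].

E[Y] = 1*E[M²] + 1
E[M] = -1
E[M²] = Var(M) + (E[M])² = 6.25 + 1 = 7.25
E[Y] = 1*7.25 + 1 = 8.25

8.25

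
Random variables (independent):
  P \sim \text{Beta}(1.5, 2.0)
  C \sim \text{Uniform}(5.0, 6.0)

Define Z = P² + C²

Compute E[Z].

E[Z] = E[P²] + E[C²]
E[P²] = Var(P) + E[P]² = 0.054421769 + 0.18367347 = 0.23809524
E[C²] = Var(C) + E[C]² = 0.083333333 + 30.25 = 30.333333
E[Z] = 0.23809524 + 30.333333 = 30.571429

30.571429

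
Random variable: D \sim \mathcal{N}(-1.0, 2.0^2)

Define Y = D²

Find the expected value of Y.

E[D²] = Var(D) + (E[D])² = 4 + 1 = 5

5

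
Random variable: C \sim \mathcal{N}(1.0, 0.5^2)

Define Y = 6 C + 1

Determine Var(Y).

For Y = aC + b: Var(Y) = a² * Var(C)
Var(C) = 0.5^2 = 0.25
Var(Y) = 6² * 0.25 = 36 * 0.25 = 9

9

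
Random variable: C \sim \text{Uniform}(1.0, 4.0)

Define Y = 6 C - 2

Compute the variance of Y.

For Y = aC + b: Var(Y) = a² * Var(C)
Var(C) = (4 - 1)^2/12 = 0.75
Var(Y) = 6² * 0.75 = 36 * 0.75 = 27

27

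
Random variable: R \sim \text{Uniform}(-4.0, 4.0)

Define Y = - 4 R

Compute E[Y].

For Y = -4R:
E[Y] = -4 * E[R]
E[R] = (-4 + 4)/2 = 0
E[Y] = -4 * 0 = 0

0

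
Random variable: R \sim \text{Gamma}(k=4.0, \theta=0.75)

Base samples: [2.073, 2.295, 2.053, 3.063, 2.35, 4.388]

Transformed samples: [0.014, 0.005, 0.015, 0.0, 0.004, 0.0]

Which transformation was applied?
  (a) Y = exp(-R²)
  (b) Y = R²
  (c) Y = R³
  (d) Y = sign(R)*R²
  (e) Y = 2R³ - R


Checking option (a) Y = exp(-R²):
  R = 2.073 -> Y = 0.014 ✓
  R = 2.295 -> Y = 0.005 ✓
  R = 2.053 -> Y = 0.015 ✓
All samples match this transformation.

(a) exp(-R²)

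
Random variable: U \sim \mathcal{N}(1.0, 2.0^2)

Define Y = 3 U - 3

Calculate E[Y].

For Y = 3U - 3:
E[Y] = 3 * E[U] - 3
E[U] = 1.0 = 1
E[Y] = 3 * 1 - 3 = 0

0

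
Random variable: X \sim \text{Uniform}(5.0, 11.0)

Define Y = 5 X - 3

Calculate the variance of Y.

For Y = aX + b: Var(Y) = a² * Var(X)
Var(X) = (11 - 5)^2/12 = 3
Var(Y) = 5² * 3 = 25 * 3 = 75

75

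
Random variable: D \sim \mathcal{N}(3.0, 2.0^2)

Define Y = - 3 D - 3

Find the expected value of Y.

For Y = -3D - 3:
E[Y] = -3 * E[D] - 3
E[D] = 3.0 = 3
E[Y] = -3 * 3 - 3 = -12

-12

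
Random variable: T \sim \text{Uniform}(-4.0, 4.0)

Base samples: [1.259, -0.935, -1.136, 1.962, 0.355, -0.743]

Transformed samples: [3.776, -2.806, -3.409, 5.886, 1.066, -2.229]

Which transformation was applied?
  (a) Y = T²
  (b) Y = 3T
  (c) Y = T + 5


Checking option (b) Y = 3T:
  T = 1.259 -> Y = 3.776 ✓
  T = -0.935 -> Y = -2.806 ✓
  T = -1.136 -> Y = -3.409 ✓
All samples match this transformation.

(b) 3T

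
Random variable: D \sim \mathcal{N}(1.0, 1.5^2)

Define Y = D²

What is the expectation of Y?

E[D²] = Var(D) + (E[D])² = 2.25 + 1 = 3.25

3.25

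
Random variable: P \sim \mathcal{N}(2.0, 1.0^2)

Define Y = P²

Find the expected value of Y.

E[P²] = Var(P) + (E[P])² = 1 + 4 = 5

5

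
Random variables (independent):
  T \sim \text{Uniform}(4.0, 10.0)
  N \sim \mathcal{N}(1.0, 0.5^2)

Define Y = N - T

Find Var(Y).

For independent RVs: Var(aX + bY) = a²Var(X) + b²Var(Y)
Var(T) = 3
Var(N) = 0.25
Var(Y) = (-1)²*3 + 1²*0.25
= 1*3 + 1*0.25 = 3.25

3.25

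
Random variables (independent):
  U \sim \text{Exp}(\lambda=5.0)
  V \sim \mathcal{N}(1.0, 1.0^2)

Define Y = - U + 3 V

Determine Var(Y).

For independent RVs: Var(aX + bY) = a²Var(X) + b²Var(Y)
Var(U) = 0.04
Var(V) = 1
Var(Y) = (-1)²*0.04 + 3²*1
= 1*0.04 + 9*1 = 9.04

9.04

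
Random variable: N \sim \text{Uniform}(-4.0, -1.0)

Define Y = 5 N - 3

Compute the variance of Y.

For Y = aN + b: Var(Y) = a² * Var(N)
Var(N) = (-1 + 4)^2/12 = 0.75
Var(Y) = 5² * 0.75 = 25 * 0.75 = 18.75

18.75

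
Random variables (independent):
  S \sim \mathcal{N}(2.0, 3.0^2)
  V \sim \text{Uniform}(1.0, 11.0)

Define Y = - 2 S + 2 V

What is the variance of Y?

For independent RVs: Var(aX + bY) = a²Var(X) + b²Var(Y)
Var(S) = 9
Var(V) = 8.3333333
Var(Y) = (-2)²*9 + 2²*8.3333333
= 4*9 + 4*8.3333333 = 69.333333

69.333333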